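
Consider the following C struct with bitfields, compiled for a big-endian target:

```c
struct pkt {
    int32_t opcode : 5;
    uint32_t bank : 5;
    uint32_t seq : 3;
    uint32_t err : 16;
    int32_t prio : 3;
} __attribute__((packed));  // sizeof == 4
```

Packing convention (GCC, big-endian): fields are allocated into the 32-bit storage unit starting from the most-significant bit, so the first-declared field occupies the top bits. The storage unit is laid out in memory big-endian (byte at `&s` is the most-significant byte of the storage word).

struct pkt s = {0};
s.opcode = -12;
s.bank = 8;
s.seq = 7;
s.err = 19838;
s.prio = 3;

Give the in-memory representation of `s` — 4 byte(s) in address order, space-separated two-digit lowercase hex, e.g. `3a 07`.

[27+:5] opcode=-12 & 0x1f = 0x14; word=0xa0000000
[22+:5] bank=8 & 0x1f = 0x8; word=0xa2000000
[19+:3] seq=7 & 0x7 = 0x7; word=0xa2380000
[3+:16] err=19838 & 0xffff = 0x4d7e; word=0xa23a6bf0
[0+:3] prio=3 & 0x7 = 0x3; word=0xa23a6bf3
word = 0xa23a6bf3 → big-endian bytes:
  [0]=0xa2  [1]=0x3a  [2]=0x6b  [3]=0xf3

a2 3a 6b f3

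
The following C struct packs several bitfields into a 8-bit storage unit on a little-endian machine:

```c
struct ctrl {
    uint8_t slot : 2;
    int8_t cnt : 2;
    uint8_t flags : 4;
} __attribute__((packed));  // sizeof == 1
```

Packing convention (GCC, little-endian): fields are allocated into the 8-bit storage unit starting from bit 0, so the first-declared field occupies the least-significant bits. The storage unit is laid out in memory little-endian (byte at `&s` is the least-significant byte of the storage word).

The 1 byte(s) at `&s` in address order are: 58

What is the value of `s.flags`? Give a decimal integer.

5

[0]=0x58 (little-endian) → word 0x58
slot [0+:2] = (word>>0) & 0x3 = 0
cnt [2+:2] = (word>>2) & 0x3 = 2
flags [4+:4] = (word>>4) & 0xf = 5  ←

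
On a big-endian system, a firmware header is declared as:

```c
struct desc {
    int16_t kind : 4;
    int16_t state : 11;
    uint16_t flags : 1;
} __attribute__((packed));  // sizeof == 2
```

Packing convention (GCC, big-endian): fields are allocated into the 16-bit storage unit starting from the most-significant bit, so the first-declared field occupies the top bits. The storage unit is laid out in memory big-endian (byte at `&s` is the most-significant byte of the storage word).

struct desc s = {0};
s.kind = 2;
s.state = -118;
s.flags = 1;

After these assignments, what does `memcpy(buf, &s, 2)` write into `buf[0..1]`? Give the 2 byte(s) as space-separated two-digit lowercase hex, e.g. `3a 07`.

[12+:4] kind=2 & 0xf = 0x2; word=0x2000
[1+:11] state=-118 & 0x7ff = 0x78a; word=0x2f14
[0+:1] flags=1 & 0x1 = 0x1; word=0x2f15
word = 0x2f15 → big-endian bytes:
  [0]=0x2f  [1]=0x15

2f 15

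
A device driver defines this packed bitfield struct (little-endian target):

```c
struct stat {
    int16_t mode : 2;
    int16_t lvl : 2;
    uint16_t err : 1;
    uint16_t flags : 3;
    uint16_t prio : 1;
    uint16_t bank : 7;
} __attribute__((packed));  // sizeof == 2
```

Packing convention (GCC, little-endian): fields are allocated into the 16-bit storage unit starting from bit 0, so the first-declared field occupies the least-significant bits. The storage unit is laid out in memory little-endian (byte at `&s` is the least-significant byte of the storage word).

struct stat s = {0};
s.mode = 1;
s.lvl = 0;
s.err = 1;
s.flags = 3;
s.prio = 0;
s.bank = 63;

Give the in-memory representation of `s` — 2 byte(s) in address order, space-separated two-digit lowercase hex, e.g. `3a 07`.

mode:2 = 1 → 0x1 << 0 → word 0x0001
lvl:2 = 0 → 0x0 << 2 → word 0x0001
err:1 = 1 → 0x1 << 4 → word 0x0011
flags:3 = 3 → 0x3 << 5 → word 0x0071
prio:1 = 0 → 0x0 << 8 → word 0x0071
bank:7 = 63 → 0x3f << 9 → word 0x7e71
word = 0x7e71 → little-endian bytes:
  [0]=0x71  [1]=0x7e

71 7e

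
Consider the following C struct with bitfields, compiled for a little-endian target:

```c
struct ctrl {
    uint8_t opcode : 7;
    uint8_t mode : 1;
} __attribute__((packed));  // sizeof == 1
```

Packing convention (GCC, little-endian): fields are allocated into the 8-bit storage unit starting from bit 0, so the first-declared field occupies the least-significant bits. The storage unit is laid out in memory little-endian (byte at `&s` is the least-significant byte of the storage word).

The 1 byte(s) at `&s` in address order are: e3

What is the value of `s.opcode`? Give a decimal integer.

99

[0]=0xe3 (little-endian) → word 0xe3
opcode [0+:7] = (word>>0) & 0x7f = 99  ←
mode [7+:1] = (word>>7) & 0x1 = 1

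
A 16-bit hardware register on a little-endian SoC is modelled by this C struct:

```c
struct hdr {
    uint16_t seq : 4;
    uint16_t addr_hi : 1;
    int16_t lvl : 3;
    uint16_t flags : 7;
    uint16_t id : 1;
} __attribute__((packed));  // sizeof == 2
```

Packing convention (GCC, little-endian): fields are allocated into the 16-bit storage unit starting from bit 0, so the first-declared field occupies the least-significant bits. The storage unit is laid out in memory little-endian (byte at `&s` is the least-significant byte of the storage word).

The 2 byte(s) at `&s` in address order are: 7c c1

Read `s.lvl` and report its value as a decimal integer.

[0]=0x7c [1]=0xc1 (little-endian) → word 0xc17c
seq:4 @ bit 0 → (0xc17c>>0)&0xf = 0xc
addr_hi:1 @ bit 4 → (0xc17c>>4)&0x1 = 0x1
lvl:3 @ bit 5 → (0xc17c>>5)&0x7 = 0x3  ←
flags:7 @ bit 8 → (0xc17c>>8)&0x7f = 0x41
id:1 @ bit 15 → (0xc17c>>15)&0x1 = 0x1
lvl signed 3b, MSB=0: value = 3

3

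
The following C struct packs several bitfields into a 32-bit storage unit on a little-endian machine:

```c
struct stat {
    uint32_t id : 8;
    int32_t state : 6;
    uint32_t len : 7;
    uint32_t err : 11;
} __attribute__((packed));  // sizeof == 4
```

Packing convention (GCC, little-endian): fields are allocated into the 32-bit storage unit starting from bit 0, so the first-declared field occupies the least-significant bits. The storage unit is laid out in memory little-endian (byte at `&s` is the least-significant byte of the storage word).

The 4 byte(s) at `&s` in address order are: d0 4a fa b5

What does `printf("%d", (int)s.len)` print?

105

[0]=0xd0 [1]=0x4a [2]=0xfa [3]=0xb5 (little-endian) → word 0xb5fa4ad0
id [0+:8] = (word>>0) & 0xff = 208
state [8+:6] = (word>>8) & 0x3f = 10
len [14+:7] = (word>>14) & 0x7f = 105  ←
err [21+:11] = (word>>21) & 0x7ff = 1455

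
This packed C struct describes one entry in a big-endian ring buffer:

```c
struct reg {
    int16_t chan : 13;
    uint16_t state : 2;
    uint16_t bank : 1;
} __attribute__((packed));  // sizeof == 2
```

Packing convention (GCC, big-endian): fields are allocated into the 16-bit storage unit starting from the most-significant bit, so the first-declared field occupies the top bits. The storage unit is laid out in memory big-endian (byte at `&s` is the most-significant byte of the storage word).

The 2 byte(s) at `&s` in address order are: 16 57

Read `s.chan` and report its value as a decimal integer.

[0]=0x16 [1]=0x57 (big-endian) → word 0x1657
chan [3+:13] = (word>>3) & 0x1fff = 714  ←
state [1+:2] = (word>>1) & 0x3 = 3
bank [0+:1] = (word>>0) & 0x1 = 1
chan signed 13b, MSB=0: value = 714

714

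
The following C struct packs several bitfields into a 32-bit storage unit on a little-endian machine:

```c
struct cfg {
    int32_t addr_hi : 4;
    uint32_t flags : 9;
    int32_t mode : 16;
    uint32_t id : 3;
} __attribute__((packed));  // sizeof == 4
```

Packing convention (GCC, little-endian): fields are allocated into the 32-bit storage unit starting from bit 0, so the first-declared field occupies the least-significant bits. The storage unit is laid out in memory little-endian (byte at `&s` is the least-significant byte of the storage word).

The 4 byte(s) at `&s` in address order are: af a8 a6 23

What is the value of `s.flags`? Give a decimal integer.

138

[0]=0xaf [1]=0xa8 [2]=0xa6 [3]=0x23 (little-endian) → word 0x23a6a8af
addr_hi:4 @ bit 0 → (0x23a6a8af>>0)&0xf = 0xf
flags:9 @ bit 4 → (0x23a6a8af>>4)&0x1ff = 0x8a  ←
mode:16 @ bit 13 → (0x23a6a8af>>13)&0xffff = 0x1d35
id:3 @ bit 29 → (0x23a6a8af>>29)&0x7 = 0x1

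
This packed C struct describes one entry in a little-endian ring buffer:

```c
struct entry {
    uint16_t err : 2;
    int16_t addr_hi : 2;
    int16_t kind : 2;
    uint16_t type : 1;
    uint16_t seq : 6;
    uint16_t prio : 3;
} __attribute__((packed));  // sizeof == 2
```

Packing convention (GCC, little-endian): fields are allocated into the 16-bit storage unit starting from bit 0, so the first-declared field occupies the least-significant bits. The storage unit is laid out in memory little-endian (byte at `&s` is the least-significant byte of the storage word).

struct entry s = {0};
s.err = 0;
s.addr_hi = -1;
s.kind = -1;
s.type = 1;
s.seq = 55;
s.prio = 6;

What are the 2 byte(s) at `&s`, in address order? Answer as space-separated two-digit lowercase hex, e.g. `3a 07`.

[0+:2] err=0 & 0x3 = 0x0; word=0x0000
[2+:2] addr_hi=-1 & 0x3 = 0x3; word=0x000c
[4+:2] kind=-1 & 0x3 = 0x3; word=0x003c
[6+:1] type=1 & 0x1 = 0x1; word=0x007c
[7+:6] seq=55 & 0x3f = 0x37; word=0x1bfc
[13+:3] prio=6 & 0x7 = 0x6; word=0xdbfc
word = 0xdbfc → little-endian bytes:
  [0]=0xfc  [1]=0xdb

fc db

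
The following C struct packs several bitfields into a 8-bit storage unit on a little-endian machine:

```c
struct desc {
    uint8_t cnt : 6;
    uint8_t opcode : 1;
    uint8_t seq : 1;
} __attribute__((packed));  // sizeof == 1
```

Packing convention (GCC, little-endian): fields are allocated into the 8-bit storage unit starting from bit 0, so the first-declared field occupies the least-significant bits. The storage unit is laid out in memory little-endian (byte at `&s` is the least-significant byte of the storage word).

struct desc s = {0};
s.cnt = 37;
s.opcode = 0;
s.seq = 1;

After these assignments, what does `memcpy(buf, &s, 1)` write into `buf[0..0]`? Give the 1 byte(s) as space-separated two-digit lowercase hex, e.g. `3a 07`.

[0+:6] cnt=37 & 0x3f = 0x25; word=0x25
[6+:1] opcode=0 & 0x1 = 0x0; word=0x25
[7+:1] seq=1 & 0x1 = 0x1; word=0xa5
word = 0xa5 → little-endian bytes:
  [0]=0xa5

a5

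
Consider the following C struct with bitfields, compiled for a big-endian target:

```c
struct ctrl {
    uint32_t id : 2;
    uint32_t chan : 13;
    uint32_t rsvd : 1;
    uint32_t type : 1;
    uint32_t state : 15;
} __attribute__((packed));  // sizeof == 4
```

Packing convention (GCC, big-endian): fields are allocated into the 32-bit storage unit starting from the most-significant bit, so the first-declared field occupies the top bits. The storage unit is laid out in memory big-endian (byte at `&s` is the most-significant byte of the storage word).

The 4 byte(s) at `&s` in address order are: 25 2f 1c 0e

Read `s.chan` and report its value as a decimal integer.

4759

[0]=0x25 [1]=0x2f [2]=0x1c [3]=0x0e (big-endian) → word 0x252f1c0e
id:2 @ bit 30 → (0x252f1c0e>>30)&0x3 = 0x0
chan:13 @ bit 17 → (0x252f1c0e>>17)&0x1fff = 0x1297  ←
rsvd:1 @ bit 16 → (0x252f1c0e>>16)&0x1 = 0x1
type:1 @ bit 15 → (0x252f1c0e>>15)&0x1 = 0x0
state:15 @ bit 0 → (0x252f1c0e>>0)&0x7fff = 0x1c0e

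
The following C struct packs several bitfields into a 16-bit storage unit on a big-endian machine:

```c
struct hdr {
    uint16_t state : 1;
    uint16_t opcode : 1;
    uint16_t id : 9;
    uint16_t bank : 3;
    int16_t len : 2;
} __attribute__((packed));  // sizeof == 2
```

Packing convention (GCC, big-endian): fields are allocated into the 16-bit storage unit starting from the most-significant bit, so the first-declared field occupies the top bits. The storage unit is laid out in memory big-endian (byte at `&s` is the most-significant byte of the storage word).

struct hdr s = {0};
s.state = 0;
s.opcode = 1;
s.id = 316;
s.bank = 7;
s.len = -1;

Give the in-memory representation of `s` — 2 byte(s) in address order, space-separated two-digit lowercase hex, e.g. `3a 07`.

state (1b) val=0 bits=0x0 at bit 15: 0x0000
opcode (1b) val=1 bits=0x1 at bit 14: 0x4000
id (9b) val=316 bits=0x13c at bit 5: 0x6780
bank (3b) val=7 bits=0x7 at bit 2: 0x679c
len (2b) val=-1 bits=0x3 at bit 0: 0x679f
word = 0x679f → big-endian bytes:
  [0]=0x67  [1]=0x9f

67 9f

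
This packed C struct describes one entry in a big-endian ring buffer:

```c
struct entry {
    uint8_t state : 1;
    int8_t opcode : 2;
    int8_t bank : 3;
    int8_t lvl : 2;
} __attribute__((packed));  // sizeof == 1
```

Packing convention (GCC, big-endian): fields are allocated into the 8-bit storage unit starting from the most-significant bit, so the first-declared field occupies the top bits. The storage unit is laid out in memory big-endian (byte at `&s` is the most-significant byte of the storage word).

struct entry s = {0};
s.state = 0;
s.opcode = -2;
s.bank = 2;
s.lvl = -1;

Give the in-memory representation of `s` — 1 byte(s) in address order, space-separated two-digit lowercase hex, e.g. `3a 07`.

state:1 = 0 → 0x0 << 7 → word 0x00
opcode:2 = -2 → 0x2 << 5 → word 0x40
bank:3 = 2 → 0x2 << 2 → word 0x48
lvl:2 = -1 → 0x3 << 0 → word 0x4b
word = 0x4b → big-endian bytes:
  [0]=0x4b

4b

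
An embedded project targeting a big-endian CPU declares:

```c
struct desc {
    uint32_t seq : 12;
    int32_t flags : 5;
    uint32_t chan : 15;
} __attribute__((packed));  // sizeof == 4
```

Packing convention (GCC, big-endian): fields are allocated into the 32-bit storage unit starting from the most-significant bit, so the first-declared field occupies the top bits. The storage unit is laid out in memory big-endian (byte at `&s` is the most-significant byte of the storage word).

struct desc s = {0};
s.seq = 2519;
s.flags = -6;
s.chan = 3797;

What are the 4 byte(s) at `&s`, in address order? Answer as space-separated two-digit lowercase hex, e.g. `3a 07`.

[20+:12] seq=2519 & 0xfff = 0x9d7; word=0x9d700000
[15+:5] flags=-6 & 0x1f = 0x1a; word=0x9d7d0000
[0+:15] chan=3797 & 0x7fff = 0xed5; word=0x9d7d0ed5
word = 0x9d7d0ed5 → big-endian bytes:
  [0]=0x9d  [1]=0x7d  [2]=0x0e  [3]=0xd5

9d 7d 0e d5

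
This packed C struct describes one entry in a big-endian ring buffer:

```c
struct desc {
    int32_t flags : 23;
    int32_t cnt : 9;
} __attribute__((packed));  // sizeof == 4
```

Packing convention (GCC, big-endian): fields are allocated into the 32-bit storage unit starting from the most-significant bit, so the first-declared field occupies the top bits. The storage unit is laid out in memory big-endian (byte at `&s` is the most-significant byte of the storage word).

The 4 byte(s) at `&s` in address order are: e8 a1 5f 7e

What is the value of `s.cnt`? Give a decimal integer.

[0]=0xe8 [1]=0xa1 [2]=0x5f [3]=0x7e (big-endian) → word 0xe8a15f7e
flags:23 @ bit 9 → (0xe8a15f7e>>9)&0x7fffff = 0x7450af
cnt:9 @ bit 0 → (0xe8a15f7e>>0)&0x1ff = 0x17e  ←
cnt signed 9b, MSB=1: 382 - 512 = -130

-130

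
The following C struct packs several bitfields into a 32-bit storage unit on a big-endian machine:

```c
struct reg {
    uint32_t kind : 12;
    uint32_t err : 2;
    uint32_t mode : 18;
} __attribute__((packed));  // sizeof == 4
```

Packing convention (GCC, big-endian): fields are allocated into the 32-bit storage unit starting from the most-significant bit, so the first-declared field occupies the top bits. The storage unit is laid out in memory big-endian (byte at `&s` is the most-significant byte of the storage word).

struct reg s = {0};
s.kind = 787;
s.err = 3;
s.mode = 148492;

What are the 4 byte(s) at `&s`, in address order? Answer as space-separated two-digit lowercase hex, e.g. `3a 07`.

kind (12b) val=787 bits=0x313 at bit 20: 0x31300000
err (2b) val=3 bits=0x3 at bit 18: 0x313c0000
mode (18b) val=148492 bits=0x2440c at bit 0: 0x313e440c
word = 0x313e440c → big-endian bytes:
  [0]=0x31  [1]=0x3e  [2]=0x44  [3]=0x0c

31 3e 44 0c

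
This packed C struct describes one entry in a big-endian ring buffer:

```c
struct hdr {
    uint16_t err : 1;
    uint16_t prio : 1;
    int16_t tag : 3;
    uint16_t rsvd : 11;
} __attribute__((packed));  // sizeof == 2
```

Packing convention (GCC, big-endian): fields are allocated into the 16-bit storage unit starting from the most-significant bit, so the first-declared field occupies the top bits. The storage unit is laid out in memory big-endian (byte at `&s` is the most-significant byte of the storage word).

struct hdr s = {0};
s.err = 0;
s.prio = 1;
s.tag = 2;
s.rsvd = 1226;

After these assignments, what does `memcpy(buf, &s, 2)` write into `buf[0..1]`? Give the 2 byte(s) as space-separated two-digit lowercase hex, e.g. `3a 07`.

err (1b) val=0 bits=0x0 at bit 15: 0x0000
prio (1b) val=1 bits=0x1 at bit 14: 0x4000
tag (3b) val=2 bits=0x2 at bit 11: 0x5000
rsvd (11b) val=1226 bits=0x4ca at bit 0: 0x54ca
word = 0x54ca → big-endian bytes:
  [0]=0x54  [1]=0xca

54 ca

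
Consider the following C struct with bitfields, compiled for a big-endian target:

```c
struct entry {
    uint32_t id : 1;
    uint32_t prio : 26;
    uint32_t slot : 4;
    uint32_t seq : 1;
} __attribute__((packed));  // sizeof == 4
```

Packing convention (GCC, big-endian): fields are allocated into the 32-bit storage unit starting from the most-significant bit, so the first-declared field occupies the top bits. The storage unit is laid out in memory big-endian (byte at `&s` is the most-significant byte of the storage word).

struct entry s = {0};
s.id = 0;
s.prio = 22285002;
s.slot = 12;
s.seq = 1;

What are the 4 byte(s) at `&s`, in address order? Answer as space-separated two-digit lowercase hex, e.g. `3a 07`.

2a 81 59 59

id (1b) val=0 bits=0x0 at bit 31: 0x00000000
prio (26b) val=22285002 bits=0x1540aca at bit 5: 0x2a815940
slot (4b) val=12 bits=0xc at bit 1: 0x2a815958
seq (1b) val=1 bits=0x1 at bit 0: 0x2a815959
word = 0x2a815959 → big-endian bytes:
  [0]=0x2a  [1]=0x81  [2]=0x59  [3]=0x59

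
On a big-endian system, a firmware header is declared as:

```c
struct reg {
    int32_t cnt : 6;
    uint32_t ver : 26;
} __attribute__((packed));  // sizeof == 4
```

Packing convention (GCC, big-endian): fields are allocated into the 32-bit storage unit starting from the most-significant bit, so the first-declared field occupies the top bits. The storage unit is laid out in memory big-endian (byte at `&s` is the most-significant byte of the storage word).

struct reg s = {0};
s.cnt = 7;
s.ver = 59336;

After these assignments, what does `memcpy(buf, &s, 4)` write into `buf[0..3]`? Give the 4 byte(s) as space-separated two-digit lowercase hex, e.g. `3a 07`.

1c 00 e7 c8

[26+:6] cnt=7 & 0x3f = 0x7; word=0x1c000000
[0+:26] ver=59336 & 0x3ffffff = 0xe7c8; word=0x1c00e7c8
word = 0x1c00e7c8 → big-endian bytes:
  [0]=0x1c  [1]=0x00  [2]=0xe7  [3]=0xc8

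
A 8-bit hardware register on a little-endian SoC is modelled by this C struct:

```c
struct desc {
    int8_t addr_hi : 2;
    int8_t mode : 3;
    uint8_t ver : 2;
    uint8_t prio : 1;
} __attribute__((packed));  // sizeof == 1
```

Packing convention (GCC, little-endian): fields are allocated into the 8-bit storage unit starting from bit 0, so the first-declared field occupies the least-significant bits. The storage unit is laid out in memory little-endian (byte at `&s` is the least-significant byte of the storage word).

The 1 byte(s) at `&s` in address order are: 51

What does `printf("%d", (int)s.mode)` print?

-4

[0]=0x51 (little-endian) → word 0x51
addr_hi [0+:2] = (word>>0) & 0x3 = 1
mode [2+:3] = (word>>2) & 0x7 = 4  ←
ver [5+:2] = (word>>5) & 0x3 = 2
prio [7+:1] = (word>>7) & 0x1 = 0
mode signed 3b, MSB=1: 4 - 8 = -4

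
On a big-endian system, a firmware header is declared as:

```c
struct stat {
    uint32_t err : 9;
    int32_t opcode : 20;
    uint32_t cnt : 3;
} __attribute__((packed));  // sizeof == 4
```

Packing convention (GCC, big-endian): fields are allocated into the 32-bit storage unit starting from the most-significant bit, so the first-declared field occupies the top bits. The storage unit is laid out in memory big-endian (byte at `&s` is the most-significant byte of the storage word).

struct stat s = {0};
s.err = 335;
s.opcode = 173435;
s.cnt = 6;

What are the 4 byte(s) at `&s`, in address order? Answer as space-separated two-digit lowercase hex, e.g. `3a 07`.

a7 95 2b de

[23+:9] err=335 & 0x1ff = 0x14f; word=0xa7800000
[3+:20] opcode=173435 & 0xfffff = 0x2a57b; word=0xa7952bd8
[0+:3] cnt=6 & 0x7 = 0x6; word=0xa7952bde
word = 0xa7952bde → big-endian bytes:
  [0]=0xa7  [1]=0x95  [2]=0x2b  [3]=0xde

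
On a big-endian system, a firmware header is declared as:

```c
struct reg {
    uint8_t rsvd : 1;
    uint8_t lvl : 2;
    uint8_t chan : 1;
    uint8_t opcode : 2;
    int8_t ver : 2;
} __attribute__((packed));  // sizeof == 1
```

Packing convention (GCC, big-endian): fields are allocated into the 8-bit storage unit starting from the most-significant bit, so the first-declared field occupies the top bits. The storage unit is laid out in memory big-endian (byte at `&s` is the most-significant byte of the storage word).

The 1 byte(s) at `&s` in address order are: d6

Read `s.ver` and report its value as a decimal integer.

-2

[0]=0xd6 (big-endian) → word 0xd6
rsvd:1 @ bit 7 → (0xd6>>7)&0x1 = 0x1
lvl:2 @ bit 5 → (0xd6>>5)&0x3 = 0x2
chan:1 @ bit 4 → (0xd6>>4)&0x1 = 0x1
opcode:2 @ bit 2 → (0xd6>>2)&0x3 = 0x1
ver:2 @ bit 0 → (0xd6>>0)&0x3 = 0x2  ←
ver signed 2b, MSB=1: 2 - 4 = -2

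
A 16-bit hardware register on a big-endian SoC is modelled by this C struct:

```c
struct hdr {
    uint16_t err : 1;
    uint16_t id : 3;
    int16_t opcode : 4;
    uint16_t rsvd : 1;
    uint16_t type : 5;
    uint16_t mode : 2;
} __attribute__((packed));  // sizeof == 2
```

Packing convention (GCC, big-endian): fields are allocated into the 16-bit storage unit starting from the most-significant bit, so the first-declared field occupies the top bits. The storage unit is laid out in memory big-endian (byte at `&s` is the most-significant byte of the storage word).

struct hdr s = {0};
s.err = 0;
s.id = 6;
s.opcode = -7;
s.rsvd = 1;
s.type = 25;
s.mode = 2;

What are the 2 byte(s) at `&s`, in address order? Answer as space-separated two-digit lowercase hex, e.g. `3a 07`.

[15+:1] err=0 & 0x1 = 0x0; word=0x0000
[12+:3] id=6 & 0x7 = 0x6; word=0x6000
[8+:4] opcode=-7 & 0xf = 0x9; word=0x6900
[7+:1] rsvd=1 & 0x1 = 0x1; word=0x6980
[2+:5] type=25 & 0x1f = 0x19; word=0x69e4
[0+:2] mode=2 & 0x3 = 0x2; word=0x69e6
word = 0x69e6 → big-endian bytes:
  [0]=0x69  [1]=0xe6

69 e6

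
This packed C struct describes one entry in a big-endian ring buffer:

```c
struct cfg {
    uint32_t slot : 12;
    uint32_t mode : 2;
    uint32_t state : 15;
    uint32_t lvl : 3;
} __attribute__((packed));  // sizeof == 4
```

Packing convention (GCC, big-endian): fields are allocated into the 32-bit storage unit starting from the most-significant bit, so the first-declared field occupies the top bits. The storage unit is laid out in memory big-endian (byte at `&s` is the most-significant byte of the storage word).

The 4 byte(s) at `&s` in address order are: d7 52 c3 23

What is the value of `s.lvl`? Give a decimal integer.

[0]=0xd7 [1]=0x52 [2]=0xc3 [3]=0x23 (big-endian) → word 0xd752c323
slot:12 @ bit 20 → (0xd752c323>>20)&0xfff = 0xd75
mode:2 @ bit 18 → (0xd752c323>>18)&0x3 = 0x0
state:15 @ bit 3 → (0xd752c323>>3)&0x7fff = 0x5864
lvl:3 @ bit 0 → (0xd752c323>>0)&0x7 = 0x3  ←

3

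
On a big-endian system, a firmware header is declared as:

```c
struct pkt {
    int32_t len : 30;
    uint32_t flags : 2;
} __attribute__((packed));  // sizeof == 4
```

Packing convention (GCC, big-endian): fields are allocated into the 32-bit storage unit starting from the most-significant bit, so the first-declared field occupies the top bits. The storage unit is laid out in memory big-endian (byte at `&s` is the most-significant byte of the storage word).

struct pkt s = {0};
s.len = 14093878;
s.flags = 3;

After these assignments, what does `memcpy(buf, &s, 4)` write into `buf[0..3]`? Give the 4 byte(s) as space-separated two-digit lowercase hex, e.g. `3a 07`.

len (30b) val=14093878 bits=0xd70e36 at bit 2: 0x035c38d8
flags (2b) val=3 bits=0x3 at bit 0: 0x035c38db
word = 0x035c38db → big-endian bytes:
  [0]=0x03  [1]=0x5c  [2]=0x38  [3]=0xdb

03 5c 38 db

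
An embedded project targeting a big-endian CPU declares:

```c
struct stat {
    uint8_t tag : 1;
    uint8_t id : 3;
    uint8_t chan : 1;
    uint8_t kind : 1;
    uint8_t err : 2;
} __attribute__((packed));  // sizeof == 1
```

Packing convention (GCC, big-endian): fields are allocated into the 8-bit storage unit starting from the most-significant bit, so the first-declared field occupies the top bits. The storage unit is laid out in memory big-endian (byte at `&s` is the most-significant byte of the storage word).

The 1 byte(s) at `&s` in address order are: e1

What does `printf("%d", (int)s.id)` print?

6

[0]=0xe1 (big-endian) → word 0xe1
tag:1 @ bit 7 → (0xe1>>7)&0x1 = 0x1
id:3 @ bit 4 → (0xe1>>4)&0x7 = 0x6  ←
chan:1 @ bit 3 → (0xe1>>3)&0x1 = 0x0
kind:1 @ bit 2 → (0xe1>>2)&0x1 = 0x0
err:2 @ bit 0 → (0xe1>>0)&0x3 = 0x1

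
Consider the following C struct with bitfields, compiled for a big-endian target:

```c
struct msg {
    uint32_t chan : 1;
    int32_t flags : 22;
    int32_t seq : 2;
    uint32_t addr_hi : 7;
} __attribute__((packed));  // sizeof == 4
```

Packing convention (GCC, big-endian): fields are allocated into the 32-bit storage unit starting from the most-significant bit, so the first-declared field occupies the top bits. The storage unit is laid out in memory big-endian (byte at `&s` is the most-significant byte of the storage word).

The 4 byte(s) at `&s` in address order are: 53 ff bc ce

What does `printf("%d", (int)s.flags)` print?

[0]=0x53 [1]=0xff [2]=0xbc [3]=0xce (big-endian) → word 0x53ffbcce
chan:1 @ bit 31 → (0x53ffbcce>>31)&0x1 = 0x0
flags:22 @ bit 9 → (0x53ffbcce>>9)&0x3fffff = 0x29ffde  ←
seq:2 @ bit 7 → (0x53ffbcce>>7)&0x3 = 0x1
addr_hi:7 @ bit 0 → (0x53ffbcce>>0)&0x7f = 0x4e
flags signed 22b, MSB=1: 2752478 - 4194304 = -1441826

-1441826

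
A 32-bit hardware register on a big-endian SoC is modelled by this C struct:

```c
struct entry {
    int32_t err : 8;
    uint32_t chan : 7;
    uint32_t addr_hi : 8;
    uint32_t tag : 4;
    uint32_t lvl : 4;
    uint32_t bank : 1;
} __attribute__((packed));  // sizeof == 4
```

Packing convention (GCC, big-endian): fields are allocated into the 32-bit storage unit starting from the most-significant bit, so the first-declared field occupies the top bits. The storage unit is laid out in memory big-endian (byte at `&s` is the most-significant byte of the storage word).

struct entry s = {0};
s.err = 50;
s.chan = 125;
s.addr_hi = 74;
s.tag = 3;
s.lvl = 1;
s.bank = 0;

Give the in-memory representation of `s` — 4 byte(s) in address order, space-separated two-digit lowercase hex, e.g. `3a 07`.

err (8b) val=50 bits=0x32 at bit 24: 0x32000000
chan (7b) val=125 bits=0x7d at bit 17: 0x32fa0000
addr_hi (8b) val=74 bits=0x4a at bit 9: 0x32fa9400
tag (4b) val=3 bits=0x3 at bit 5: 0x32fa9460
lvl (4b) val=1 bits=0x1 at bit 1: 0x32fa9462
bank (1b) val=0 bits=0x0 at bit 0: 0x32fa9462
word = 0x32fa9462 → big-endian bytes:
  [0]=0x32  [1]=0xfa  [2]=0x94  [3]=0x62

32 fa 94 62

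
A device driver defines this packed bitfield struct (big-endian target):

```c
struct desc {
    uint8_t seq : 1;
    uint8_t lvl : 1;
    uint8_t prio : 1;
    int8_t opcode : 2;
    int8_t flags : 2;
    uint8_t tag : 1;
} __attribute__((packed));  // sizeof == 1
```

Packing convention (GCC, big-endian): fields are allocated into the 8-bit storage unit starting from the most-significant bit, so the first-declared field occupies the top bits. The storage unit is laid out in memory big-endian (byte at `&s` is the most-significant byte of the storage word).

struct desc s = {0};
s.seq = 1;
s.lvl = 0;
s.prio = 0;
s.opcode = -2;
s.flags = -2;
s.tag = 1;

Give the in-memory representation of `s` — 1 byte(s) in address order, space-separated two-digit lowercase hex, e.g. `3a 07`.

[7+:1] seq=1 & 0x1 = 0x1; word=0x80
[6+:1] lvl=0 & 0x1 = 0x0; word=0x80
[5+:1] prio=0 & 0x1 = 0x0; word=0x80
[3+:2] opcode=-2 & 0x3 = 0x2; word=0x90
[1+:2] flags=-2 & 0x3 = 0x2; word=0x94
[0+:1] tag=1 & 0x1 = 0x1; word=0x95
word = 0x95 → big-endian bytes:
  [0]=0x95

95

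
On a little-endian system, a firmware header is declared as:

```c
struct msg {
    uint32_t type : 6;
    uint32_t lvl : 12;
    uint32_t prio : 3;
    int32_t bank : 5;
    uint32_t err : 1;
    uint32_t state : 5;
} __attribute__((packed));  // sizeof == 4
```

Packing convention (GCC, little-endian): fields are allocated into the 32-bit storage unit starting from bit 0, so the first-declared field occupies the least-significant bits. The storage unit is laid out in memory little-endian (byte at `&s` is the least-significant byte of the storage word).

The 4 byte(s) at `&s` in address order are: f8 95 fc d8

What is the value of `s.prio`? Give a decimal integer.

7

[0]=0xf8 [1]=0x95 [2]=0xfc [3]=0xd8 (little-endian) → word 0xd8fc95f8
type [0+:6] = (word>>0) & 0x3f = 56
lvl [6+:12] = (word>>6) & 0xfff = 599
prio [18+:3] = (word>>18) & 0x7 = 7  ←
bank [21+:5] = (word>>21) & 0x1f = 7
err [26+:1] = (word>>26) & 0x1 = 0
state [27+:5] = (word>>27) & 0x1f = 27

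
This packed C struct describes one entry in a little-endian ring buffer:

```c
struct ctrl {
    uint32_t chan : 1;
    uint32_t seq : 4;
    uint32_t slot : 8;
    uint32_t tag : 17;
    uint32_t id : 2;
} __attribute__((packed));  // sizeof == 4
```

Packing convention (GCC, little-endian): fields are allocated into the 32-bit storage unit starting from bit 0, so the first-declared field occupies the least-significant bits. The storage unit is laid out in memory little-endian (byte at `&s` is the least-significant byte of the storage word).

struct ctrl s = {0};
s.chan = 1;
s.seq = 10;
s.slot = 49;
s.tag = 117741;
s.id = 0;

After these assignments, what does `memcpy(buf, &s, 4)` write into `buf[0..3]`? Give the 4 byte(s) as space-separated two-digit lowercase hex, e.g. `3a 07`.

chan:1 = 1 → 0x1 << 0 → word 0x00000001
seq:4 = 10 → 0xa << 1 → word 0x00000015
slot:8 = 49 → 0x31 << 5 → word 0x00000635
tag:17 = 117741 → 0x1cbed << 13 → word 0x397da635
id:2 = 0 → 0x0 << 30 → word 0x397da635
word = 0x397da635 → little-endian bytes:
  [0]=0x35  [1]=0xa6  [2]=0x7d  [3]=0x39

35 a6 7d 39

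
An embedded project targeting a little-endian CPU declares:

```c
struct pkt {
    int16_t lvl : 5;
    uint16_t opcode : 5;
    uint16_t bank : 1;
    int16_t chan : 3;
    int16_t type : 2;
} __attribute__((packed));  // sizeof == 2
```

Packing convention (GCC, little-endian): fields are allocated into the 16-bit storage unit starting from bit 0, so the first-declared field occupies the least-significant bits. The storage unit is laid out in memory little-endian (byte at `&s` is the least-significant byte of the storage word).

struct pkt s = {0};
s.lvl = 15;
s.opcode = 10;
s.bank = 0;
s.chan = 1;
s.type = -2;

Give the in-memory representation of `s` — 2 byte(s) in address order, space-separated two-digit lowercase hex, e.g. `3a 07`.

lvl (5b) val=15 bits=0xf at bit 0: 0x000f
opcode (5b) val=10 bits=0xa at bit 5: 0x014f
bank (1b) val=0 bits=0x0 at bit 10: 0x014f
chan (3b) val=1 bits=0x1 at bit 11: 0x094f
type (2b) val=-2 bits=0x2 at bit 14: 0x894f
word = 0x894f → little-endian bytes:
  [0]=0x4f  [1]=0x89

4f 89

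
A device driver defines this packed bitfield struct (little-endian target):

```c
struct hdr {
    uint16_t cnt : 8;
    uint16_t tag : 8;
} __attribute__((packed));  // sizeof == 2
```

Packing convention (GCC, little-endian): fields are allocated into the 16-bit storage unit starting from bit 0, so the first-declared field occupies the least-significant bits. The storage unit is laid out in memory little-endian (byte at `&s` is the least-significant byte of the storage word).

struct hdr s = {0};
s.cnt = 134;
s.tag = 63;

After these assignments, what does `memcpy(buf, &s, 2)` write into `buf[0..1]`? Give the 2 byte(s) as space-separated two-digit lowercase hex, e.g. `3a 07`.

cnt (8b) val=134 bits=0x86 at bit 0: 0x0086
tag (8b) val=63 bits=0x3f at bit 8: 0x3f86
word = 0x3f86 → little-endian bytes:
  [0]=0x86  [1]=0x3f

86 3f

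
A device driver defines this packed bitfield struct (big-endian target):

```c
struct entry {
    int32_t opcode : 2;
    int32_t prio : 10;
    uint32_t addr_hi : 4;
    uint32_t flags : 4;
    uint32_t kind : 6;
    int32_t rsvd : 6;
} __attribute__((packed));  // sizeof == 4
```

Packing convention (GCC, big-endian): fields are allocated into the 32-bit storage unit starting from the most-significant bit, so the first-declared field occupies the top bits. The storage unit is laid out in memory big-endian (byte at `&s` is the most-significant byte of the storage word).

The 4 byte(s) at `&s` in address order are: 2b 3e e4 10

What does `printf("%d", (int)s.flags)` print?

[0]=0x2b [1]=0x3e [2]=0xe4 [3]=0x10 (big-endian) → word 0x2b3ee410
opcode [30+:2] = (word>>30) & 0x3 = 0
prio [20+:10] = (word>>20) & 0x3ff = 691
addr_hi [16+:4] = (word>>16) & 0xf = 14
flags [12+:4] = (word>>12) & 0xf = 14  ←
kind [6+:6] = (word>>6) & 0x3f = 16
rsvd [0+:6] = (word>>0) & 0x3f = 16

14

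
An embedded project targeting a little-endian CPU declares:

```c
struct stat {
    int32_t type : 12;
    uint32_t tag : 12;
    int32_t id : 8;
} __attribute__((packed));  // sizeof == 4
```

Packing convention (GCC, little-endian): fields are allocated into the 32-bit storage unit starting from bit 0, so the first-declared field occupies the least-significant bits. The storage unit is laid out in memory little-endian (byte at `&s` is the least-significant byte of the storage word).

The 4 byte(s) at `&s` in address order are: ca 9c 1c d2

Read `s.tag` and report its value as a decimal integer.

[0]=0xca [1]=0x9c [2]=0x1c [3]=0xd2 (little-endian) → word 0xd21c9cca
type:12 @ bit 0 → (0xd21c9cca>>0)&0xfff = 0xcca
tag:12 @ bit 12 → (0xd21c9cca>>12)&0xfff = 0x1c9  ←
id:8 @ bit 24 → (0xd21c9cca>>24)&0xff = 0xd2

457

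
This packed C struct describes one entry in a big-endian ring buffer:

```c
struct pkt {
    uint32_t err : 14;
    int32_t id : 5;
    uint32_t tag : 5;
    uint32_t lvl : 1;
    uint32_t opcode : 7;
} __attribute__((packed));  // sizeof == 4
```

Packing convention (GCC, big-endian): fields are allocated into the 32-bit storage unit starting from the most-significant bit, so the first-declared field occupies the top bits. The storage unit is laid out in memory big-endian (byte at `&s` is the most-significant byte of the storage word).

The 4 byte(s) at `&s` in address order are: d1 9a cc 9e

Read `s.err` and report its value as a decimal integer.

13414

[0]=0xd1 [1]=0x9a [2]=0xcc [3]=0x9e (big-endian) → word 0xd19acc9e
err [18+:14] = (word>>18) & 0x3fff = 13414  ←
id [13+:5] = (word>>13) & 0x1f = 22
tag [8+:5] = (word>>8) & 0x1f = 12
lvl [7+:1] = (word>>7) & 0x1 = 1
opcode [0+:7] = (word>>0) & 0x7f = 30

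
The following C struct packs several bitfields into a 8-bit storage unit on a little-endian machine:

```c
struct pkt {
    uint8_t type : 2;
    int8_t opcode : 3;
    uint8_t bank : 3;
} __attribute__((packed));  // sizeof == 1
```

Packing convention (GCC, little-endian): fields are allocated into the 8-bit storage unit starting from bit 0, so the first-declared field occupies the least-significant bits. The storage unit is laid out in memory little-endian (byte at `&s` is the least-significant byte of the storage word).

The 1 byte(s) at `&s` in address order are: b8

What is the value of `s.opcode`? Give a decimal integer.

[0]=0xb8 (little-endian) → word 0xb8
type [0+:2] = (word>>0) & 0x3 = 0
opcode [2+:3] = (word>>2) & 0x7 = 6  ←
bank [5+:3] = (word>>5) & 0x7 = 5
opcode signed 3b, MSB=1: 6 - 8 = -2

-2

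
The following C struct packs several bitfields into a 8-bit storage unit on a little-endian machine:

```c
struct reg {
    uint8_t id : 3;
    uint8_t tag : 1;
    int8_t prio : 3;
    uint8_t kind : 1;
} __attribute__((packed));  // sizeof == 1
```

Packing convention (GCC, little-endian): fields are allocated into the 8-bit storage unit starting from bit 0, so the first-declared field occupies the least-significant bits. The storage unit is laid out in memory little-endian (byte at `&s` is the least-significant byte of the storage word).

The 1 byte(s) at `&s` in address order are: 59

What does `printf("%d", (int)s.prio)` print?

-3

[0]=0x59 (little-endian) → word 0x59
id:3 @ bit 0 → (0x59>>0)&0x7 = 0x1
tag:1 @ bit 3 → (0x59>>3)&0x1 = 0x1
prio:3 @ bit 4 → (0x59>>4)&0x7 = 0x5  ←
kind:1 @ bit 7 → (0x59>>7)&0x1 = 0x0
prio signed 3b, MSB=1: 5 - 8 = -3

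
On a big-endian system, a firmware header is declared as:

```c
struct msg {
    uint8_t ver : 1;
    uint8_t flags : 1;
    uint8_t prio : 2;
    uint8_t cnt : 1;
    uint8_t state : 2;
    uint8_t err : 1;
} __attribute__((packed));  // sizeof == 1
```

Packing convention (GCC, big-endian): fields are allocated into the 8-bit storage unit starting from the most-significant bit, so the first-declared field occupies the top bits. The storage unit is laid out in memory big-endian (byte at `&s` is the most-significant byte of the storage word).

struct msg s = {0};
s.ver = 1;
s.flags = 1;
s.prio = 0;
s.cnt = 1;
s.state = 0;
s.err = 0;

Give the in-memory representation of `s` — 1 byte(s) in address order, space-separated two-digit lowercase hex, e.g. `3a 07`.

[7+:1] ver=1 & 0x1 = 0x1; word=0x80
[6+:1] flags=1 & 0x1 = 0x1; word=0xc0
[4+:2] prio=0 & 0x3 = 0x0; word=0xc0
[3+:1] cnt=1 & 0x1 = 0x1; word=0xc8
[1+:2] state=0 & 0x3 = 0x0; word=0xc8
[0+:1] err=0 & 0x1 = 0x0; word=0xc8
word = 0xc8 → big-endian bytes:
  [0]=0xc8

c8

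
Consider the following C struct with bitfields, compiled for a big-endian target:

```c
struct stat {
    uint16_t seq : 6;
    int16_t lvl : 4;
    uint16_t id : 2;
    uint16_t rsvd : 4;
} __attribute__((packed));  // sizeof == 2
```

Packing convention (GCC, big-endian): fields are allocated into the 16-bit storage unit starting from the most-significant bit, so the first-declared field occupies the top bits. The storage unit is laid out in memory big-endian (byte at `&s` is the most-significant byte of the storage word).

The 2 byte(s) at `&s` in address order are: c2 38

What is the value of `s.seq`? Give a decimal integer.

48

[0]=0xc2 [1]=0x38 (big-endian) → word 0xc238
seq [10+:6] = (word>>10) & 0x3f = 48  ←
lvl [6+:4] = (word>>6) & 0xf = 8
id [4+:2] = (word>>4) & 0x3 = 3
rsvd [0+:4] = (word>>0) & 0xf = 8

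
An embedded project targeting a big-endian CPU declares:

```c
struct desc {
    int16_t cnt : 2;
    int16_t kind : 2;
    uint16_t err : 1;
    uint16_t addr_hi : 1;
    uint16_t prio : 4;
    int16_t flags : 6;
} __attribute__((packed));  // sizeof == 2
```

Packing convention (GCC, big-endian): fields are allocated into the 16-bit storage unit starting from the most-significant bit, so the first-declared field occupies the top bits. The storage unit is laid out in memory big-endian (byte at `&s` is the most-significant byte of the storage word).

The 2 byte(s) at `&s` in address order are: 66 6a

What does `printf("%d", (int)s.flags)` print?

-22

[0]=0x66 [1]=0x6a (big-endian) → word 0x666a
cnt:2 @ bit 14 → (0x666a>>14)&0x3 = 0x1
kind:2 @ bit 12 → (0x666a>>12)&0x3 = 0x2
err:1 @ bit 11 → (0x666a>>11)&0x1 = 0x0
addr_hi:1 @ bit 10 → (0x666a>>10)&0x1 = 0x1
prio:4 @ bit 6 → (0x666a>>6)&0xf = 0x9
flags:6 @ bit 0 → (0x666a>>0)&0x3f = 0x2a  ←
flags signed 6b, MSB=1: 42 - 64 = -22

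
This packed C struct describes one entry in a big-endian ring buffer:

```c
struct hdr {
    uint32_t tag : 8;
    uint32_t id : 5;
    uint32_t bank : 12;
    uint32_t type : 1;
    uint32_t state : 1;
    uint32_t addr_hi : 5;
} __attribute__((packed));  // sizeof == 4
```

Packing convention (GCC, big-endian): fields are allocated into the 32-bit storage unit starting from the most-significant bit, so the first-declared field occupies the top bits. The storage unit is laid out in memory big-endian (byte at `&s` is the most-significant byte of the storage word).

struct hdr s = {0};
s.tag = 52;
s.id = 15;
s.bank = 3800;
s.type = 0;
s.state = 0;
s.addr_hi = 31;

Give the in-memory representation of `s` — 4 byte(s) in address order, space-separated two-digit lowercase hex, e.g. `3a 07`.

tag:8 = 52 → 0x34 << 24 → word 0x34000000
id:5 = 15 → 0xf << 19 → word 0x34780000
bank:12 = 3800 → 0xed8 << 7 → word 0x347f6c00
type:1 = 0 → 0x0 << 6 → word 0x347f6c00
state:1 = 0 → 0x0 << 5 → word 0x347f6c00
addr_hi:5 = 31 → 0x1f << 0 → word 0x347f6c1f
word = 0x347f6c1f → big-endian bytes:
  [0]=0x34  [1]=0x7f  [2]=0x6c  [3]=0x1f

34 7f 6c 1f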